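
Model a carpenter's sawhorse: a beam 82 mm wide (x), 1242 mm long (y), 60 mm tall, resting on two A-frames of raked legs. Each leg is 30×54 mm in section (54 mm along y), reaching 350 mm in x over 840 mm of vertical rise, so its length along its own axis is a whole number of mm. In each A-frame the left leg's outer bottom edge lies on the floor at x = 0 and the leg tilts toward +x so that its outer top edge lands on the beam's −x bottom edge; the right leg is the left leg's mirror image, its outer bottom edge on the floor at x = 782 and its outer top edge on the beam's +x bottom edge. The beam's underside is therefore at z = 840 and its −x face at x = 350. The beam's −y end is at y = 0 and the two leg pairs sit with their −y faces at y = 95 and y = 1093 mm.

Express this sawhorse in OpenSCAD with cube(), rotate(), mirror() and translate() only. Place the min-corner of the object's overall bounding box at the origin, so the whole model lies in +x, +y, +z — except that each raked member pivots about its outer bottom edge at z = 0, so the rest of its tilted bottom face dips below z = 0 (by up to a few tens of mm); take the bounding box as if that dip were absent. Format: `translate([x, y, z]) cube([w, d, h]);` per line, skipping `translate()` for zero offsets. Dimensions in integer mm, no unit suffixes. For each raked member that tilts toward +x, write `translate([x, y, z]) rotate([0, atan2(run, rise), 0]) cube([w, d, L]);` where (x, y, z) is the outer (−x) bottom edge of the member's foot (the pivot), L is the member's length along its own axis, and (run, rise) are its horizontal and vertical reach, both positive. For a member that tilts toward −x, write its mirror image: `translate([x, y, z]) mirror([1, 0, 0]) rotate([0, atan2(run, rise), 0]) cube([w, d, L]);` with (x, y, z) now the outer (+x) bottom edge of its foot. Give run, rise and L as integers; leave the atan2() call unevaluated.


translate([350, 0, 840]) cube([82, 1242, 60]);
translate([0, 95, 0]) rotate([0, atan2(350, 840), 0]) cube([30, 54, 910]);
translate([782, 95, 0]) mirror([1, 0, 0]) rotate([0, atan2(350, 840), 0]) cube([30, 54, 910]);
translate([0, 1093, 0]) rotate([0, atan2(350, 840), 0]) cube([30, 54, 910]);
translate([782, 1093, 0]) mirror([1, 0, 0]) rotate([0, atan2(350, 840), 0]) cube([30, 54, 910]);


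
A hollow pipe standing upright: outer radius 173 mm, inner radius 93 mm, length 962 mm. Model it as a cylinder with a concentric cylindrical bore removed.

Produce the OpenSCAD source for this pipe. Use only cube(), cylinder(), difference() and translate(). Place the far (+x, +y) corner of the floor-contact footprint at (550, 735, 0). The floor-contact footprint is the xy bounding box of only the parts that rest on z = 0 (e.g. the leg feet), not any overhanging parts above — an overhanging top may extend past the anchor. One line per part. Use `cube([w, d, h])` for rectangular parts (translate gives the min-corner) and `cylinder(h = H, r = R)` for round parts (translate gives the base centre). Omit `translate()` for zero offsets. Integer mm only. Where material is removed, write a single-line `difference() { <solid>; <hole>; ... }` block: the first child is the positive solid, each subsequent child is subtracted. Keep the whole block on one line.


difference() { translate([377, 562, 0]) cylinder(h = 962, r = 173); translate([377, 562, 0]) cylinder(h = 962, r = 93); }


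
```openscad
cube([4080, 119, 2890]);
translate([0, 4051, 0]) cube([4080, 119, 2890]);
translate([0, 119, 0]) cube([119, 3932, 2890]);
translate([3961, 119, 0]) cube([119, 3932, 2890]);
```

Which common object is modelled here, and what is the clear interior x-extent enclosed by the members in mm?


A house (or room) frame. The interior width is 3842 mm.

Four 2890 mm walls enclosing a rectangle with no floor or roof — a room or house frame. Outside width is 4080 mm and wall thickness is 119 mm, so the interior width is 4080 − 2 × 119 = 3842 mm.


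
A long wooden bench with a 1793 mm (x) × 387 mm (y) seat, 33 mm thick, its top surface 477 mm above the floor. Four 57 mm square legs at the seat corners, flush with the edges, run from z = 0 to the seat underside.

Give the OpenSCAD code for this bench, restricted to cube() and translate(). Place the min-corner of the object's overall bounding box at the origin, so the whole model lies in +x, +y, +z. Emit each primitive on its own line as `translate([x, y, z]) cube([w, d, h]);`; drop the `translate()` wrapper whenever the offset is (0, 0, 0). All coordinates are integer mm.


translate([0, 0, 444]) cube([1793, 387, 33]);
cube([57, 57, 444]);
translate([0, 330, 0]) cube([57, 57, 444]);
translate([1736, 0, 0]) cube([57, 57, 444]);
translate([1736, 330, 0]) cube([57, 57, 444]);


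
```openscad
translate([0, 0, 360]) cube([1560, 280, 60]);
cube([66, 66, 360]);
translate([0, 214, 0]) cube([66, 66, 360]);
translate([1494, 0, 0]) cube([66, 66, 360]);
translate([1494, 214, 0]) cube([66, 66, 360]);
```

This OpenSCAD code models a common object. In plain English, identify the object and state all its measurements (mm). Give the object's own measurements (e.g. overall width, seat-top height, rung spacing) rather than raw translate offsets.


A bench: a 1560×280 mm seat slab, 60 mm thick, top at z = 420 mm, on four 66×66 mm square legs flush with the seat corners and standing on z = 0.


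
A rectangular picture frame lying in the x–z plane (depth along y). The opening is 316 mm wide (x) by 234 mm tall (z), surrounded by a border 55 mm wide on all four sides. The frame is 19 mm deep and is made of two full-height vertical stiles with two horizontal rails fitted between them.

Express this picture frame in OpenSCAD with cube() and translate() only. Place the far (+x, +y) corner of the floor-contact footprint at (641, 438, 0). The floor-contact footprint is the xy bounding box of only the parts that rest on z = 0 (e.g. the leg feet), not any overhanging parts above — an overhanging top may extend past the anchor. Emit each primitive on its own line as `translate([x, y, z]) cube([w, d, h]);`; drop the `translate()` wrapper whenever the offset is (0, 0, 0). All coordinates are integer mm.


translate([215, 419, 0]) cube([55, 19, 344]);
translate([586, 419, 0]) cube([55, 19, 344]);
translate([270, 419, 0]) cube([316, 19, 55]);
translate([270, 419, 289]) cube([316, 19, 55]);


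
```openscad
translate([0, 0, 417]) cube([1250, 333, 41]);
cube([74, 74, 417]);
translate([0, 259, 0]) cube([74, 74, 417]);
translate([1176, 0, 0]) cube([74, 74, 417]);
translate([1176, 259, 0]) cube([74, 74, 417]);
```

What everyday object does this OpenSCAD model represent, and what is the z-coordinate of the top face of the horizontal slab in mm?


A bench. The seat-top height is 458 mm.

A long slab on four corner posts — a bench. The slab sits at z = 417 with thickness 41, so the top is 417 + 41 = 458 mm.


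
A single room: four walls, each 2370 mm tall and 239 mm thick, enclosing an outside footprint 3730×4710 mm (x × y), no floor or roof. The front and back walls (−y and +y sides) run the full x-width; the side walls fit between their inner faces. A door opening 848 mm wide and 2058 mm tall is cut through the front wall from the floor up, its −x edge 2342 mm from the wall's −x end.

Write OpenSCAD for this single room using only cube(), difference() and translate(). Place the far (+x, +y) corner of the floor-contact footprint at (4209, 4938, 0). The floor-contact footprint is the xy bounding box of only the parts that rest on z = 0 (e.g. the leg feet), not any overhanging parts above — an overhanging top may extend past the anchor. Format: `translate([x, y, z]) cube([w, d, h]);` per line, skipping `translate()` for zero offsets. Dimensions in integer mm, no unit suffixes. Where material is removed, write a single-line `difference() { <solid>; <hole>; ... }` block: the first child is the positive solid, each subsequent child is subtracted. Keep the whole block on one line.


difference() { translate([479, 228, 0]) cube([3730, 239, 2370]); translate([2821, 228, 0]) cube([848, 239, 2058]); }
translate([479, 4699, 0]) cube([3730, 239, 2370]);
translate([479, 467, 0]) cube([239, 4232, 2370]);
translate([3970, 467, 0]) cube([239, 4232, 2370]);


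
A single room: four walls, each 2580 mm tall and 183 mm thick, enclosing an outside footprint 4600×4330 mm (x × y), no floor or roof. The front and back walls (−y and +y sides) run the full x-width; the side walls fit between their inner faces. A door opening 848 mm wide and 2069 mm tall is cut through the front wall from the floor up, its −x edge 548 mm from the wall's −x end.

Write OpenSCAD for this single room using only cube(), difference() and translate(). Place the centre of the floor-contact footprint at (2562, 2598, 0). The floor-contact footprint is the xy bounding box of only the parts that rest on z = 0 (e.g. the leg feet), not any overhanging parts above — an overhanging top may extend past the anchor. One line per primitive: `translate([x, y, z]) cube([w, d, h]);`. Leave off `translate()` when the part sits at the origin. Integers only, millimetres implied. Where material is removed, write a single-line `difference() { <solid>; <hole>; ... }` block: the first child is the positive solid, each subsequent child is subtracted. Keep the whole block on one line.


difference() { translate([262, 433, 0]) cube([4600, 183, 2580]); translate([810, 433, 0]) cube([848, 183, 2069]); }
translate([262, 4580, 0]) cube([4600, 183, 2580]);
translate([262, 616, 0]) cube([183, 3964, 2580]);
translate([4679, 616, 0]) cube([183, 3964, 2580]);


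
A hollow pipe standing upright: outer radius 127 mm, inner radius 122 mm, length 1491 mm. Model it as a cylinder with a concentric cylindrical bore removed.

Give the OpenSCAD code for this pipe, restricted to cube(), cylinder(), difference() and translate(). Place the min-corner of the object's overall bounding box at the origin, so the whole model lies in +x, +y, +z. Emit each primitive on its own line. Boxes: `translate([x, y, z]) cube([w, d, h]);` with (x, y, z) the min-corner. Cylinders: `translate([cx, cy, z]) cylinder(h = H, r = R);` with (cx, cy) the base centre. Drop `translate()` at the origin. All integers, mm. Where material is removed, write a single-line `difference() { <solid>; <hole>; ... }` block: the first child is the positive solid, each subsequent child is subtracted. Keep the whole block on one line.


difference() { translate([127, 127, 0]) cylinder(h = 1491, r = 127); translate([127, 127, 0]) cylinder(h = 1491, r = 122); }


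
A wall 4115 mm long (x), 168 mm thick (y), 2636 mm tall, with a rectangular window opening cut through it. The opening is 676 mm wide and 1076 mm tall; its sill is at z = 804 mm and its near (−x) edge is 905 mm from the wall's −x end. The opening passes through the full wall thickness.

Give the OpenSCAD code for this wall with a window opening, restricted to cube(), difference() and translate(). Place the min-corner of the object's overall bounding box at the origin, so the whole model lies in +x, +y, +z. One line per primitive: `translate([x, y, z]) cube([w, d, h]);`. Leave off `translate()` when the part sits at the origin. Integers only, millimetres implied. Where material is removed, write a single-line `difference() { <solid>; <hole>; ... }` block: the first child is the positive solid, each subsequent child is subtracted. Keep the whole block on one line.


difference() { cube([4115, 168, 2636]); translate([905, 0, 804]) cube([676, 168, 1076]); }


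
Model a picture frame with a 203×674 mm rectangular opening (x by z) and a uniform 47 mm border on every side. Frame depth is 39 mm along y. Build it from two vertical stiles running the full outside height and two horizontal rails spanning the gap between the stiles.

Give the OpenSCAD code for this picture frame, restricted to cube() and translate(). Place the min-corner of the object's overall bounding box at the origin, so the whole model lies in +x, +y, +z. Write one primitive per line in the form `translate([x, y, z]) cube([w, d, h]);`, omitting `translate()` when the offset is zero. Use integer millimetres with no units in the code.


cube([47, 39, 768]);
translate([250, 0, 0]) cube([47, 39, 768]);
translate([47, 0, 0]) cube([203, 39, 47]);
translate([47, 0, 721]) cube([203, 39, 47]);


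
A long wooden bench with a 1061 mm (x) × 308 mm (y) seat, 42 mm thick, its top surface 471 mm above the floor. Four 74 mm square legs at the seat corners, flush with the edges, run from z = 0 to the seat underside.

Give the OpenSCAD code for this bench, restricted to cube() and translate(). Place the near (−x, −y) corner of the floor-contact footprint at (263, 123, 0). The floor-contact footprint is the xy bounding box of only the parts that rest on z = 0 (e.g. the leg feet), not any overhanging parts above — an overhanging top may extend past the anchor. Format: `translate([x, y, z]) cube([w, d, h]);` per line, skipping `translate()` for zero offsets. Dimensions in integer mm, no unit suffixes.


translate([263, 123, 429]) cube([1061, 308, 42]);
translate([263, 123, 0]) cube([74, 74, 429]);
translate([263, 357, 0]) cube([74, 74, 429]);
translate([1250, 123, 0]) cube([74, 74, 429]);
translate([1250, 357, 0]) cube([74, 74, 429]);


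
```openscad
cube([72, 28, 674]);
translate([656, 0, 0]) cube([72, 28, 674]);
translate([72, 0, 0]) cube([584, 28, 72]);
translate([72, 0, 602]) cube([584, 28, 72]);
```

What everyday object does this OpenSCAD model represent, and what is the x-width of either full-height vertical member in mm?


A picture frame. The border width is 72 mm.

Four thin pieces enclosing a rectangular opening — a picture frame. The two full-height stiles are 674 mm tall; the top rail sits at z = 602 and is 72 mm tall, so the border above the opening is 674 − 602 = 72 mm, matching the stile x-width.


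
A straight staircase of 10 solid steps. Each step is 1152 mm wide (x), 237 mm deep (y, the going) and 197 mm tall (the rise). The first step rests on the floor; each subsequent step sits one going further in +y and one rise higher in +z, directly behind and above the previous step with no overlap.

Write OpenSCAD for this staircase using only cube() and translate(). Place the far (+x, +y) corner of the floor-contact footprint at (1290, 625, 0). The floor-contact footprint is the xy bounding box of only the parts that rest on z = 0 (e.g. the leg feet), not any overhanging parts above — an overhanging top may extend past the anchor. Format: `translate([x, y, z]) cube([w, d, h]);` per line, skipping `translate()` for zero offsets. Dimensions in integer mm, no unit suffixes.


translate([138, 388, 0]) cube([1152, 237, 197]);
translate([138, 625, 197]) cube([1152, 237, 197]);
translate([138, 862, 394]) cube([1152, 237, 197]);
translate([138, 1099, 591]) cube([1152, 237, 197]);
translate([138, 1336, 788]) cube([1152, 237, 197]);
translate([138, 1573, 985]) cube([1152, 237, 197]);
translate([138, 1810, 1182]) cube([1152, 237, 197]);
translate([138, 2047, 1379]) cube([1152, 237, 197]);
translate([138, 2284, 1576]) cube([1152, 237, 197]);
translate([138, 2521, 1773]) cube([1152, 237, 197]);


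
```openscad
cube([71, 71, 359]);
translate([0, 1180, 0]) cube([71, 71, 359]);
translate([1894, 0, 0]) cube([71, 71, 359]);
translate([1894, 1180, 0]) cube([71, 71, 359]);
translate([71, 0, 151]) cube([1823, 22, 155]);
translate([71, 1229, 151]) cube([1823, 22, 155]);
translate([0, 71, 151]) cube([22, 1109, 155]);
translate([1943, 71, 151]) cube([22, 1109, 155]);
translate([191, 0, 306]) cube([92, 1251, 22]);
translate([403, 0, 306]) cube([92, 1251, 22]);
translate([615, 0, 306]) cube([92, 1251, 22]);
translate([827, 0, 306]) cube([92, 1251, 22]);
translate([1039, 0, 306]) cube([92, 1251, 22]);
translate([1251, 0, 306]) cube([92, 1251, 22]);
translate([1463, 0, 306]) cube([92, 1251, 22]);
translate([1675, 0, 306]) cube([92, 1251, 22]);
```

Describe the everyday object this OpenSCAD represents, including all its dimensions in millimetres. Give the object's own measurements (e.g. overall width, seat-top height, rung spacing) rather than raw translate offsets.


A bed frame 1965 mm long (x) by 1251 mm wide (y). Four 71×71 mm corner posts, 359 mm tall, at the corners of the footprint. Four rails of 22 mm thickness and 155 mm height run between adjacent posts with their undersides at z = 151 mm, their outer faces flush with the outside of the frame (the two x-running rails run between the posts' inner faces; the two y-running rails run between the posts' inner faces). 8 slats, each 92 mm wide (x) and 22 mm thick, lie across the top of the two x-running rails, running the full 1251 mm width of the frame in y; along x they sit between the end posts with a 120 mm gap after the −x posts and between neighbouring slats, leaving 127 mm before the +x posts.


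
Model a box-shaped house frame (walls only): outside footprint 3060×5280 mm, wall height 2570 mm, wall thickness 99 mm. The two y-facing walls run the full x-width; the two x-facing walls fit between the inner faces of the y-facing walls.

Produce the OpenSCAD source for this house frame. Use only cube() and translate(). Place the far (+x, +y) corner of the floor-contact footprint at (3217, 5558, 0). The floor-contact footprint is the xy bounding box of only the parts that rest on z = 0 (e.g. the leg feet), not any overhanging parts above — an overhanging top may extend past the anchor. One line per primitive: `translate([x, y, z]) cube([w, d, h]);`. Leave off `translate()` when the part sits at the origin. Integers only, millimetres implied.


translate([157, 278, 0]) cube([3060, 99, 2570]);
translate([157, 5459, 0]) cube([3060, 99, 2570]);
translate([157, 377, 0]) cube([99, 5082, 2570]);
translate([3118, 377, 0]) cube([99, 5082, 2570]);


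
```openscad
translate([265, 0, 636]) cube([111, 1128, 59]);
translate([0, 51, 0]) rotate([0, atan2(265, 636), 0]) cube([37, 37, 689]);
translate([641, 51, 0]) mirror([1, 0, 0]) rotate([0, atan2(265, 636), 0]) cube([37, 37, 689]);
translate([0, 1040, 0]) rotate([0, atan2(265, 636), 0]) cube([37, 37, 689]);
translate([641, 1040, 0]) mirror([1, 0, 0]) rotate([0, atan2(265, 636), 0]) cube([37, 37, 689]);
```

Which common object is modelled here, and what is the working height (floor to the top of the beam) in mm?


A sawhorse. The overall height is 695 mm.

A beam across two mirrored pairs of raked legs — a sawhorse. The beam's underside is at z = 636 (matching the legs' vertical rise in atan2(265, 636)) and the beam is 59 mm tall, so its top is at 636 + 59 = 695 mm. The raked legs top out at the beam's underside, so that is the highest point.


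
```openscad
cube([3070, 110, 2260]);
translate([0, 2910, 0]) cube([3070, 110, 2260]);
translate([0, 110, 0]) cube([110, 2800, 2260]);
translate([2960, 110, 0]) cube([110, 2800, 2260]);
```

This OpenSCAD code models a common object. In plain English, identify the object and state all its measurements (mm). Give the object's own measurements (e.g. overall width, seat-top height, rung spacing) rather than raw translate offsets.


The wall frame of a small rectangular building: four walls, each 2260 mm tall and 110 mm thick, enclosing a footprint 3070 mm (x) by 3020 mm (y) outside-to-outside, with no floor or roof. The front and back walls (the −y and +y sides) span the full width; the two side walls fit between them.


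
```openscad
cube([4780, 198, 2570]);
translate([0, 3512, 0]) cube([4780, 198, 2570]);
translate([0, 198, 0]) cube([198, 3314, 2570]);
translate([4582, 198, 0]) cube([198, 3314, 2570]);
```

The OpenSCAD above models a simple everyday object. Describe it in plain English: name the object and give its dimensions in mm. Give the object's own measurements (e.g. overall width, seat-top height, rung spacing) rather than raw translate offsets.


The wall frame of a small rectangular building: four walls, each 2570 mm tall and 198 mm thick, enclosing a footprint 4780 mm (x) by 3710 mm (y) outside-to-outside, with no floor or roof. The front and back walls (the −y and +y sides) span the full width; the two side walls fit between them.


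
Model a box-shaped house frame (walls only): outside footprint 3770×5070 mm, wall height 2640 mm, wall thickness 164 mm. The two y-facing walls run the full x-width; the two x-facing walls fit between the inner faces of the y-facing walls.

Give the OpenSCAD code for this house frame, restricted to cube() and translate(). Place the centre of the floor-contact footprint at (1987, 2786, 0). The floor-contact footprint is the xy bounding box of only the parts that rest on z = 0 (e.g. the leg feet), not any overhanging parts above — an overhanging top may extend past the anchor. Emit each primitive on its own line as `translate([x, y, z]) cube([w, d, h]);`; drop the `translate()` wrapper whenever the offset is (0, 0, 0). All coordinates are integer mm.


translate([102, 251, 0]) cube([3770, 164, 2640]);
translate([102, 5157, 0]) cube([3770, 164, 2640]);
translate([102, 415, 0]) cube([164, 4742, 2640]);
translate([3708, 415, 0]) cube([164, 4742, 2640]);


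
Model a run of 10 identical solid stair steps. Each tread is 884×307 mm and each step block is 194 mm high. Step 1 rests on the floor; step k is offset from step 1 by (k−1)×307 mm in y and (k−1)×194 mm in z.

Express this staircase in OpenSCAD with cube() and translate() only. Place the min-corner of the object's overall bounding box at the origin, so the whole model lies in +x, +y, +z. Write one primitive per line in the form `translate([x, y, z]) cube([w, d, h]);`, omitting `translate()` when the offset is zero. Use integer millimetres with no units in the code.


cube([884, 307, 194]);
translate([0, 307, 194]) cube([884, 307, 194]);
translate([0, 614, 388]) cube([884, 307, 194]);
translate([0, 921, 582]) cube([884, 307, 194]);
translate([0, 1228, 776]) cube([884, 307, 194]);
translate([0, 1535, 970]) cube([884, 307, 194]);
translate([0, 1842, 1164]) cube([884, 307, 194]);
translate([0, 2149, 1358]) cube([884, 307, 194]);
translate([0, 2456, 1552]) cube([884, 307, 194]);
translate([0, 2763, 1746]) cube([884, 307, 194]);


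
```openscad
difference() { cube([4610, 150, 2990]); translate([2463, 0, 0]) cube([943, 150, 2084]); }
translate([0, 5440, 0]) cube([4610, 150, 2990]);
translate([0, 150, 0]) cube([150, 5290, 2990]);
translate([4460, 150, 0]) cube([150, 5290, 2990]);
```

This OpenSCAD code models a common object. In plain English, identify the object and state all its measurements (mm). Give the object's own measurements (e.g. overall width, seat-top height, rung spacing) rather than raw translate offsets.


A single room: four walls, each 2990 mm tall and 150 mm thick, enclosing an outside footprint 4610×5590 mm (x × y), no floor or roof. The front and back walls (−y and +y sides) run the full x-width; the side walls fit between their inner faces. A door opening 943 mm wide and 2084 mm tall is cut through the front wall from the floor up, its −x edge 2463 mm from the wall's −x end.


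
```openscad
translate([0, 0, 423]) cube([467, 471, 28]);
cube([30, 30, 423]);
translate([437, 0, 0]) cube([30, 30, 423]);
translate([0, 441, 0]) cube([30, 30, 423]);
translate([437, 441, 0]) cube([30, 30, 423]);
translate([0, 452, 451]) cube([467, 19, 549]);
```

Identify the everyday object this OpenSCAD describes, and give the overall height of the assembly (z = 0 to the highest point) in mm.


A chair. The overall height is 1000 mm.

A slab on four corner posts with a tall panel at the back — a chair. The seat slab sits at z = 423 with thickness 28, and the 549 mm backrest starts at the seat top, so the overall height is 423 + 28 + 549 = 1000 mm.


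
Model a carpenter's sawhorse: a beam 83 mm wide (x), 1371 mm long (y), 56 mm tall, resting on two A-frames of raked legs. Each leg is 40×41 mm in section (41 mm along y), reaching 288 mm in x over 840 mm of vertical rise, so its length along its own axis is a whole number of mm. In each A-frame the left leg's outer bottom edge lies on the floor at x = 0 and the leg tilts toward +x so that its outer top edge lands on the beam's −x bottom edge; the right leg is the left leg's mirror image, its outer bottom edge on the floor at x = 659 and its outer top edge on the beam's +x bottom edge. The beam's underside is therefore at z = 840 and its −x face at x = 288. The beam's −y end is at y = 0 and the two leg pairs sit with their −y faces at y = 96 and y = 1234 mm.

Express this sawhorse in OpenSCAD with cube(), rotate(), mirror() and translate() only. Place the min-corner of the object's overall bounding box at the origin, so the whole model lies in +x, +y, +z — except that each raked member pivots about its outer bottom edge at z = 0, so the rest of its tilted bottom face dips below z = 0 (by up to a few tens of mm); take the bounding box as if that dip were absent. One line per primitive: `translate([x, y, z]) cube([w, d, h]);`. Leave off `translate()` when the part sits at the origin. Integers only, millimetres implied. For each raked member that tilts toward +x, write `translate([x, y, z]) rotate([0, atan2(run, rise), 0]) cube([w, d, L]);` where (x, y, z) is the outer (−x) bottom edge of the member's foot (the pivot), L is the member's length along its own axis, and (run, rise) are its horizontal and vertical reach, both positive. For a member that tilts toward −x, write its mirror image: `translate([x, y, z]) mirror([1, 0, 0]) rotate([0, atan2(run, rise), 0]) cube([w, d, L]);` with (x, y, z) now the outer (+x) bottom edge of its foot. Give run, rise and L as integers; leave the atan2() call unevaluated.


translate([288, 0, 840]) cube([83, 1371, 56]);
translate([0, 96, 0]) rotate([0, atan2(288, 840), 0]) cube([40, 41, 888]);
translate([659, 96, 0]) mirror([1, 0, 0]) rotate([0, atan2(288, 840), 0]) cube([40, 41, 888]);
translate([0, 1234, 0]) rotate([0, atan2(288, 840), 0]) cube([40, 41, 888]);
translate([659, 1234, 0]) mirror([1, 0, 0]) rotate([0, atan2(288, 840), 0]) cube([40, 41, 888]);


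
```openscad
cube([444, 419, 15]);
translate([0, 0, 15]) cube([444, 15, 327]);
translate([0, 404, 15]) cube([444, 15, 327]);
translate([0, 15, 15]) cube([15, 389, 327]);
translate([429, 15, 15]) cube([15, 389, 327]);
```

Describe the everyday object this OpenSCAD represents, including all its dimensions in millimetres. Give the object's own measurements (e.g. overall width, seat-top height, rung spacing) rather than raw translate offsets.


An open-topped rectangular box: outside dimensions 444×419×342 mm, with a uniform wall and base thickness of 15 mm. The base is a full 444×419 slab on the floor; four walls sit on top of the base. The front and back walls (the −y and +y sides) span the full width; the two side walls fit between them.


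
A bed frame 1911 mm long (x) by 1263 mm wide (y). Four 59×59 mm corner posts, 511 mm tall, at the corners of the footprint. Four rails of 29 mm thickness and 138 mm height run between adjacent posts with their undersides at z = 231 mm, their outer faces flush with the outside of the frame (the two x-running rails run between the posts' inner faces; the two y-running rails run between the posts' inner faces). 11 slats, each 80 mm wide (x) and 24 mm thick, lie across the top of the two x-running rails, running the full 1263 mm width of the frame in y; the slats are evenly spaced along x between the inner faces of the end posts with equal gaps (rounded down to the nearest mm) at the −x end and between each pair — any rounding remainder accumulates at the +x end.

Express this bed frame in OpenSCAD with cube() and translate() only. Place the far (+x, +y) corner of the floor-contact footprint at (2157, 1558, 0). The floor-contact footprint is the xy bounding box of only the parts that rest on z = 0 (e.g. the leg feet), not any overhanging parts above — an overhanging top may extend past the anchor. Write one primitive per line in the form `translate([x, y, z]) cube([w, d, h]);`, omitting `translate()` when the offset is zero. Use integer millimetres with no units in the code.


// slat z = rail_z + rail_h = 231 + 138 = 369
// slat gap = ⌊(1793 − 11·80) / 12⌋ = 76
translate([246, 295, 0]) cube([59, 59, 511]);
translate([246, 1499, 0]) cube([59, 59, 511]);
translate([2098, 295, 0]) cube([59, 59, 511]);
translate([2098, 1499, 0]) cube([59, 59, 511]);
translate([305, 295, 231]) cube([1793, 29, 138]);
translate([305, 1529, 231]) cube([1793, 29, 138]);
translate([246, 354, 231]) cube([29, 1145, 138]);
translate([2128, 354, 231]) cube([29, 1145, 138]);
translate([381, 295, 369]) cube([80, 1263, 24]);
translate([537, 295, 369]) cube([80, 1263, 24]);
translate([693, 295, 369]) cube([80, 1263, 24]);
translate([849, 295, 369]) cube([80, 1263, 24]);
translate([1005, 295, 369]) cube([80, 1263, 24]);
translate([1161, 295, 369]) cube([80, 1263, 24]);
translate([1317, 295, 369]) cube([80, 1263, 24]);
translate([1473, 295, 369]) cube([80, 1263, 24]);
translate([1629, 295, 369]) cube([80, 1263, 24]);
translate([1785, 295, 369]) cube([80, 1263, 24]);
translate([1941, 295, 369]) cube([80, 1263, 24]);


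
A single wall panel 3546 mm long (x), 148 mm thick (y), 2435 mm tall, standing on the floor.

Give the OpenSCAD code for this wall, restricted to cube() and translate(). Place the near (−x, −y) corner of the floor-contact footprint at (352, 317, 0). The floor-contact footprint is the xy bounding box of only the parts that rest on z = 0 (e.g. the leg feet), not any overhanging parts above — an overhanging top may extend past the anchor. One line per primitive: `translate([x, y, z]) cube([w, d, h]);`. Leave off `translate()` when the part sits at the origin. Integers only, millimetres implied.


translate([352, 317, 0]) cube([3546, 148, 2435]);


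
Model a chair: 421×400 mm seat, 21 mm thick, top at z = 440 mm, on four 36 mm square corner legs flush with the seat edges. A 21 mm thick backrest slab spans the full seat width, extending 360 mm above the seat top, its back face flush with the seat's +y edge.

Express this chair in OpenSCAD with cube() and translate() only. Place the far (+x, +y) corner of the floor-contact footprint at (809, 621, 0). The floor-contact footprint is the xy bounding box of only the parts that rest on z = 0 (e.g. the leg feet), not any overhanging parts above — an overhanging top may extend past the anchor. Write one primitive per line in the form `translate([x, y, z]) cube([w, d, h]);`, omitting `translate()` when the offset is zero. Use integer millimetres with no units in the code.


translate([388, 221, 419]) cube([421, 400, 21]);
translate([388, 221, 0]) cube([36, 36, 419]);
translate([773, 221, 0]) cube([36, 36, 419]);
translate([388, 585, 0]) cube([36, 36, 419]);
translate([773, 585, 0]) cube([36, 36, 419]);
translate([388, 600, 440]) cube([421, 21, 360]);


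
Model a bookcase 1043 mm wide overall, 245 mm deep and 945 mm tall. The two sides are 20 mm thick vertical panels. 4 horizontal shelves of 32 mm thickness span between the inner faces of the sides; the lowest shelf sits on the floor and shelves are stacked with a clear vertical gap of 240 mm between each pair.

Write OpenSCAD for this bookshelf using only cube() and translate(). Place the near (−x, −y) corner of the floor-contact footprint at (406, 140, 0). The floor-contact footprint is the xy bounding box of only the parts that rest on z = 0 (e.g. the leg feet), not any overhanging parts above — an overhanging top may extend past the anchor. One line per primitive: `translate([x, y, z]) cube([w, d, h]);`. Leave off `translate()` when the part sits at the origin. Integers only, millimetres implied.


translate([406, 140, 0]) cube([20, 245, 945]);
translate([1429, 140, 0]) cube([20, 245, 945]);
translate([426, 140, 0]) cube([1003, 245, 32]);
translate([426, 140, 272]) cube([1003, 245, 32]);
translate([426, 140, 544]) cube([1003, 245, 32]);
translate([426, 140, 816]) cube([1003, 245, 32]);


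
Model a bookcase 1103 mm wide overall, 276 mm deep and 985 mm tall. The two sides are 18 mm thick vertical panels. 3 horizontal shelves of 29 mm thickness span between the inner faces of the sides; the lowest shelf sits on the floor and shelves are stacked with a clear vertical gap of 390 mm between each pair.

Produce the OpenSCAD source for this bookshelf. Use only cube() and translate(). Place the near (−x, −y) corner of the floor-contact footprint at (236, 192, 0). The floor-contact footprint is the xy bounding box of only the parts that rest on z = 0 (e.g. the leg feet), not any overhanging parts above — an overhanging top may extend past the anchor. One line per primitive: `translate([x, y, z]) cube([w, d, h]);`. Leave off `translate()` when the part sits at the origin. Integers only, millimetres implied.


translate([236, 192, 0]) cube([18, 276, 985]);
translate([1321, 192, 0]) cube([18, 276, 985]);
translate([254, 192, 0]) cube([1067, 276, 29]);
translate([254, 192, 419]) cube([1067, 276, 29]);
translate([254, 192, 838]) cube([1067, 276, 29]);


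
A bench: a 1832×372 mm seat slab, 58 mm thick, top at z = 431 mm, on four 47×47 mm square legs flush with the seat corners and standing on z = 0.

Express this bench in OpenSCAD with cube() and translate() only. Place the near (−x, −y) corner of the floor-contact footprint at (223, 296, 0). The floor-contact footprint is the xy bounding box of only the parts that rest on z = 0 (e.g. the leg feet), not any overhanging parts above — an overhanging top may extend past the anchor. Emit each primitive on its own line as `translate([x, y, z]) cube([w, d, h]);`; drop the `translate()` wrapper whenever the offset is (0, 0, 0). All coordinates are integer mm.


translate([223, 296, 373]) cube([1832, 372, 58]);
translate([223, 296, 0]) cube([47, 47, 373]);
translate([223, 621, 0]) cube([47, 47, 373]);
translate([2008, 296, 0]) cube([47, 47, 373]);
translate([2008, 621, 0]) cube([47, 47, 373]);


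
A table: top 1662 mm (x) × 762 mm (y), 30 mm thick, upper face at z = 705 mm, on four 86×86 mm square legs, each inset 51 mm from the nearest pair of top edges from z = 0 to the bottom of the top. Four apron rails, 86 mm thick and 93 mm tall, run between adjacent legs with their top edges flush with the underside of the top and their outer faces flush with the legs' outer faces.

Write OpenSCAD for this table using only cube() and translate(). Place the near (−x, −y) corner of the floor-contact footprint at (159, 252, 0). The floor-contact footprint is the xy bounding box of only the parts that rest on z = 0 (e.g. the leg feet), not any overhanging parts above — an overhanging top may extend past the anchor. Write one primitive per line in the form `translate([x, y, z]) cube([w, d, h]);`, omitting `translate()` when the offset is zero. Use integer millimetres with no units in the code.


translate([108, 201, 675]) cube([1662, 762, 30]);
translate([159, 252, 0]) cube([86, 86, 675]);
translate([1633, 252, 0]) cube([86, 86, 675]);
translate([159, 826, 0]) cube([86, 86, 675]);
translate([1633, 826, 0]) cube([86, 86, 675]);
translate([245, 252, 582]) cube([1388, 86, 93]);
translate([245, 826, 582]) cube([1388, 86, 93]);
translate([159, 338, 582]) cube([86, 488, 93]);
translate([1633, 338, 582]) cube([86, 488, 93]);


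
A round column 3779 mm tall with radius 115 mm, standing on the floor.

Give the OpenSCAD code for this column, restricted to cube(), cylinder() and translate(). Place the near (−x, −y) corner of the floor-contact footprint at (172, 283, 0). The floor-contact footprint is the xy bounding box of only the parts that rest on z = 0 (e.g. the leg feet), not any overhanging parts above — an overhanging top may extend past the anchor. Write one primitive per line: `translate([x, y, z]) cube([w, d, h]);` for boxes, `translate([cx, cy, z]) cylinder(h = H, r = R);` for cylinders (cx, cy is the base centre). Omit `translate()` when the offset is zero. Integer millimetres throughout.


translate([287, 398, 0]) cylinder(h = 3779, r = 115);


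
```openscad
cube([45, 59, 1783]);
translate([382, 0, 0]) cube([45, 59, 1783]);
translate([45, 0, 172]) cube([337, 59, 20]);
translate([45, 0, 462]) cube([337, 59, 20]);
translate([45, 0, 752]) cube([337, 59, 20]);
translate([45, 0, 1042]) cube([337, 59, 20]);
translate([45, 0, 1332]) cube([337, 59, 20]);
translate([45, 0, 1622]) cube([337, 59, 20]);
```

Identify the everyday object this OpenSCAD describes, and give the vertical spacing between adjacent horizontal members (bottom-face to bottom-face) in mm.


A ladder. The rung spacing is 290 mm.

Two tall 45×59 posts with 6 short bars between them — a ladder. Adjacent rungs sit at z = 172 and z = 462, so the spacing is 462 − 172 = 290 mm.


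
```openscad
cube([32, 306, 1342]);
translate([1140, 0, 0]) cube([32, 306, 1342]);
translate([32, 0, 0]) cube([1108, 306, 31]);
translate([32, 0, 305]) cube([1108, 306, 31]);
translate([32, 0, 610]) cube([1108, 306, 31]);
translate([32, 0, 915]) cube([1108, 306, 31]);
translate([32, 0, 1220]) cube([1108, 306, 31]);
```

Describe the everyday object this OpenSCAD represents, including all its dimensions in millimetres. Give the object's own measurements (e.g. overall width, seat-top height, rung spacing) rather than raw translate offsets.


An open bookshelf. Two side panels, each 32 mm thick, 306 mm deep and 1342 mm tall, stand 1172 mm apart (outside-to-outside). Between them sit 5 shelves, each 31 mm thick and 306 mm deep, spanning the full gap between the sides. The bottom shelf rests on the floor (its underside at z = 0) and the clear gap between one shelf's top and the next shelf's underside is 274 mm.


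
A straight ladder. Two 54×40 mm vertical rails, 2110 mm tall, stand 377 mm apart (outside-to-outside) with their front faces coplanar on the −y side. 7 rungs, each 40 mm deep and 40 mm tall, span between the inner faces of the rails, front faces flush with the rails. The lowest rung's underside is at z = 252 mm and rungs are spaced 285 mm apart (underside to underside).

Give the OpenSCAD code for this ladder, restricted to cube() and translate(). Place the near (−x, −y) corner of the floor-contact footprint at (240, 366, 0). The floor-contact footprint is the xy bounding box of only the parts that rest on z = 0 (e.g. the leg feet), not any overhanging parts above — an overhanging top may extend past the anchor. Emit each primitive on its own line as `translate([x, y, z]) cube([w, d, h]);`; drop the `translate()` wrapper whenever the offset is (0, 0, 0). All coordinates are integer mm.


translate([240, 366, 0]) cube([54, 40, 2110]);
translate([563, 366, 0]) cube([54, 40, 2110]);
translate([294, 366, 252]) cube([269, 40, 40]);
translate([294, 366, 537]) cube([269, 40, 40]);
translate([294, 366, 822]) cube([269, 40, 40]);
translate([294, 366, 1107]) cube([269, 40, 40]);
translate([294, 366, 1392]) cube([269, 40, 40]);
translate([294, 366, 1677]) cube([269, 40, 40]);
translate([294, 366, 1962]) cube([269, 40, 40]);


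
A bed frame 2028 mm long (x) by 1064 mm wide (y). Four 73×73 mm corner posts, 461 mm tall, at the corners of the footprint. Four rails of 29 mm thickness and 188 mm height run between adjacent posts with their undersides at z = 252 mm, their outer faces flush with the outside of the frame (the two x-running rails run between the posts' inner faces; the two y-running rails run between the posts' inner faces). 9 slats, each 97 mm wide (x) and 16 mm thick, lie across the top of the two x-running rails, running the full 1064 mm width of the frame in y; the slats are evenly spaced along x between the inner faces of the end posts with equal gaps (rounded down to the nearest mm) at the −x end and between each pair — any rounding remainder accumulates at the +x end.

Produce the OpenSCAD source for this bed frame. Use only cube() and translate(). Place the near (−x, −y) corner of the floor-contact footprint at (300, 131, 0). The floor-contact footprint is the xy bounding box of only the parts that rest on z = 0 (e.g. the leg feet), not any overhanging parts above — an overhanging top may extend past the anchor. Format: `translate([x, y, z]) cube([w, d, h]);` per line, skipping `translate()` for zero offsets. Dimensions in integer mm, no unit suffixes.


translate([300, 131, 0]) cube([73, 73, 461]);
translate([300, 1122, 0]) cube([73, 73, 461]);
translate([2255, 131, 0]) cube([73, 73, 461]);
translate([2255, 1122, 0]) cube([73, 73, 461]);
translate([373, 131, 252]) cube([1882, 29, 188]);
translate([373, 1166, 252]) cube([1882, 29, 188]);
translate([300, 204, 252]) cube([29, 918, 188]);
translate([2299, 204, 252]) cube([29, 918, 188]);
translate([473, 131, 440]) cube([97, 1064, 16]);
translate([670, 131, 440]) cube([97, 1064, 16]);
translate([867, 131, 440]) cube([97, 1064, 16]);
translate([1064, 131, 440]) cube([97, 1064, 16]);
translate([1261, 131, 440]) cube([97, 1064, 16]);
translate([1458, 131, 440]) cube([97, 1064, 16]);
translate([1655, 131, 440]) cube([97, 1064, 16]);
translate([1852, 131, 440]) cube([97, 1064, 16]);
translate([2049, 131, 440]) cube([97, 1064, 16]);
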